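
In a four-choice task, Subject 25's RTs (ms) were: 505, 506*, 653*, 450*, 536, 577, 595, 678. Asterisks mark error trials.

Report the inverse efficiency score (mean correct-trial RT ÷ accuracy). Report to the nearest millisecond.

Correct trials (n=5): 505, 536, 577, 595, 678
Mean correct RT = 2891/5 = 578.2000 ms
Proportion correct = 5/8
IES = 578.2000 / (5/8) = 925.120 ms

925 ms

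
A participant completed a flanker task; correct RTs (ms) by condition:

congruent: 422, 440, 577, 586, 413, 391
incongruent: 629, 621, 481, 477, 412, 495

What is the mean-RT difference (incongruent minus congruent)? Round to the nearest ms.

48 ms

M(congruent) = 2829/6 = 471.500
M(incongruent) = 3115/6 = 519.167
Difference = 519.167 − 471.500 = 47.667 ms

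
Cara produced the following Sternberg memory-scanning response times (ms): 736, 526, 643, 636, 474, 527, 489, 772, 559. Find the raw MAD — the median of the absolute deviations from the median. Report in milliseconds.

Sorted: 474, 489, 526, 527, 559, 636, 643, 736, 772 → median = 559
|x − 559|: 177, 33, 84, 77, 85, 32, 70, 213, 0
Sorted deviations: 0, 32, 33, 70, 77, 84, 85, 177, 213 → MAD = 77

77 ms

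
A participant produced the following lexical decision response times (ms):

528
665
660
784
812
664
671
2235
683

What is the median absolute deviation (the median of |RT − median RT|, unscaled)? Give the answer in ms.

12 ms

Sorted: 528, 660, 664, 665, 671, 683, 784, 812, 2235 → median = 671
|x − 671|: 143, 6, 11, 113, 141, 7, 0, 1564, 12
Sorted deviations: 0, 6, 7, 11, 12, 113, 141, 143, 1564 → MAD = 12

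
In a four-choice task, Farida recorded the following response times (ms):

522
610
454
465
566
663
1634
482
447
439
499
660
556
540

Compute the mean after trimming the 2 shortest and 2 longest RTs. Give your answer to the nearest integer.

535 ms

Sorted: 439, 447, 454, 465, 482, 499, 522, 540, 556, 566, 610, 660, 663, 1634
Drop lowest 2 (439, 447) and highest 2 (663, 1634)
Remaining (n=10): Σ = 5354, mean = 5354/10 = 535.400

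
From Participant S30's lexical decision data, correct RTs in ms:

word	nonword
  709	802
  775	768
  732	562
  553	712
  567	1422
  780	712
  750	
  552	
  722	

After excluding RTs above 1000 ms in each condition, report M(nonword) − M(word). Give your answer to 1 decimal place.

29.0 ms

nonword: exclude 1422
M(word) = 6140/9 = 682.222
M(nonword) = 3556/5 = 711.200
Difference = 711.200 − 682.222 = 28.978 ms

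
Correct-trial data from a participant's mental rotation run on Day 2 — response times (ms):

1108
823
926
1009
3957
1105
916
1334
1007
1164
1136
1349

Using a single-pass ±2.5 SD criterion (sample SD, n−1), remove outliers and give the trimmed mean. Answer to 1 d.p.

1079.7 ms

n = 12, ΣRT = 15834, M = 1319.500
Σ(x−M)² = 7864315.00; s = √(7864315.00/11) = 845.540
Cutoffs: 1319.500 ± 2.5·845.540 → [-794.3, 3433.3]
Outside: 3957 → excluded.
Retained (n=11): Σ = 11877, mean = 11877/11 = 1079.727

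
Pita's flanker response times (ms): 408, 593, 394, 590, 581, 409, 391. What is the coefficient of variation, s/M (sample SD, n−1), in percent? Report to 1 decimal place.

n = 7, Σ = 3366, M = 480.8571
Σ(x−M)² = 60606.857; s = √(60606.857/6) = 100.5044
CV = 100.5044 / 480.8571 = 0.20901 = 20.901%

20.9%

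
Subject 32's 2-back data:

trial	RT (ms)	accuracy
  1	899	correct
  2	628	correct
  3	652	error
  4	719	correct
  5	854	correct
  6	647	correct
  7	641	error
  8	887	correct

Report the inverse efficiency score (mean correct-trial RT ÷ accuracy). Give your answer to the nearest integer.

1030 ms

Correct trials (n=6): 899, 628, 719, 854, 647, 887
Mean correct RT = 4634/6 = 772.3333 ms
Proportion correct = 6/8
IES = 772.3333 / (6/8) = 1029.778 ms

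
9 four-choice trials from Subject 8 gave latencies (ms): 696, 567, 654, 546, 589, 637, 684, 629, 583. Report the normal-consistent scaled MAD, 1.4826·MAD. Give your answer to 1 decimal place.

68.2 ms

Sorted: 546, 567, 583, 589, 629, 637, 654, 684, 696 → median = 629
|x − 629| sorted: 0, 8, 25, 40, 46, 55, 62, 67, 83 → MAD = 46
Robust SD ≈ 1.4826 × 46 = 68.200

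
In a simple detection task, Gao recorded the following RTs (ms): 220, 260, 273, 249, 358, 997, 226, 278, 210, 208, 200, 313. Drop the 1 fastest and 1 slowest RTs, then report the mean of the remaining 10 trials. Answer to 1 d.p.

Sorted: 200, 208, 210, 220, 226, 249, 260, 273, 278, 313, 358, 997
Drop lowest 1 (200) and highest 1 (997)
Remaining (n=10): Σ = 2595, mean = 2595/10 = 259.500

259.5 ms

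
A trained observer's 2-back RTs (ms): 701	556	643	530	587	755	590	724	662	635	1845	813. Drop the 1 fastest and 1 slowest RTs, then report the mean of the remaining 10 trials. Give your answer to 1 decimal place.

666.6 ms

Sorted: 530, 556, 587, 590, 635, 643, 662, 701, 724, 755, 813, 1845
Drop lowest 1 (530) and highest 1 (1845)
Remaining (n=10): Σ = 6666, mean = 6666/10 = 666.600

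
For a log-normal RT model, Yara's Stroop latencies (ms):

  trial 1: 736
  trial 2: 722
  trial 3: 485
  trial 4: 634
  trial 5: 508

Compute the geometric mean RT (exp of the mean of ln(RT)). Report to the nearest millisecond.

608 ms

ln(RT): 6.6012, 6.5820, 6.1841, 6.4520, 6.2305
Mean ln(RT) = 32.0499/5 = 6.40999
Geometric mean = exp(6.40999) = 607.89 ms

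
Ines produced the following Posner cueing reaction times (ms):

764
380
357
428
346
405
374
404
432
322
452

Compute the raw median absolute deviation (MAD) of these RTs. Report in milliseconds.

Sorted: 322, 346, 357, 374, 380, 404, 405, 428, 432, 452, 764 → median = 404
|x − 404|: 360, 24, 47, 24, 58, 1, 30, 0, 28, 82, 48
Sorted deviations: 0, 1, 24, 24, 28, 30, 47, 48, 58, 82, 360 → MAD = 30

30 ms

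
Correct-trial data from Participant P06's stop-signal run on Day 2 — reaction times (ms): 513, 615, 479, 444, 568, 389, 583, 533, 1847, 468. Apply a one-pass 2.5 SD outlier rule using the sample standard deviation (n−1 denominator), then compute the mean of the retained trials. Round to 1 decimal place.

510.2 ms

n = 10, ΣRT = 6439, M = 643.900
Σ(x−M)² = 1650254.90; s = √(1650254.90/9) = 428.207
Cutoffs: 643.900 ± 2.5·428.207 → [-426.6, 1714.4]
Outside: 1847 → excluded.
Retained (n=9): Σ = 4592, mean = 4592/9 = 510.222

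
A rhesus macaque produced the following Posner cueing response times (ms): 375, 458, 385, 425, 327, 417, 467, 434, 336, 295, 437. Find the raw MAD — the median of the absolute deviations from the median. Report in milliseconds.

41 ms

Sorted: 295, 327, 336, 375, 385, 417, 425, 434, 437, 458, 467 → median = 417
|x − 417|: 42, 41, 32, 8, 90, 0, 50, 17, 81, 122, 20
Sorted deviations: 0, 8, 17, 20, 32, 41, 42, 50, 81, 90, 122 → MAD = 41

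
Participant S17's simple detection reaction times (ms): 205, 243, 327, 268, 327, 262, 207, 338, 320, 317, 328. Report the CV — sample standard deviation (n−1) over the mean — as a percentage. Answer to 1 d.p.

17.7%

n = 11, Σ = 3142, M = 285.6364
Σ(x−M)² = 25496.545; s = √(25496.545/10) = 50.4941
CV = 50.4941 / 285.6364 = 0.17678 = 17.678%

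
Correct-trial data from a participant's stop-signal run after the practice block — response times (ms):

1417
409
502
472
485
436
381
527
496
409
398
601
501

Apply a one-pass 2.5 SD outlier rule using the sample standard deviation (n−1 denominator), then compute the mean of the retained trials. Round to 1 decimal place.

468.1 ms

n = 13, ΣRT = 7034, M = 541.077
Σ(x−M)² = 876136.92; s = √(876136.92/12) = 270.206
Cutoffs: 541.077 ± 2.5·270.206 → [-134.4, 1216.6]
Outside: 1417 → excluded.
Retained (n=12): Σ = 5617, mean = 5617/12 = 468.083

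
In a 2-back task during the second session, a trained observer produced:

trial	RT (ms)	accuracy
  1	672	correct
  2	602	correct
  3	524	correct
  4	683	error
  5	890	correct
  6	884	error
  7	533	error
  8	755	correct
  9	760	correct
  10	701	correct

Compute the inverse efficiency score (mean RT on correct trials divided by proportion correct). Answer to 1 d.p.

Correct trials (n=7): 672, 602, 524, 890, 755, 760, 701
Mean correct RT = 4904/7 = 700.5714 ms
Proportion correct = 7/10
IES = 700.5714 / (7/10) = 1000.816 ms

1000.8 ms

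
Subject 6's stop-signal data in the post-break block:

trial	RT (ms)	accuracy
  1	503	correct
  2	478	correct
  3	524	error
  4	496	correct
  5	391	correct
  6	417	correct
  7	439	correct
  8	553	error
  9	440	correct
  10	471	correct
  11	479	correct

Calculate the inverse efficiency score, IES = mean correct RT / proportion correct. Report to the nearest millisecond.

Correct trials (n=9): 503, 478, 496, 391, 417, 439, 440, 471, 479
Mean correct RT = 4114/9 = 457.1111 ms
Proportion correct = 9/11
IES = 457.1111 / (9/11) = 558.691 ms

559 ms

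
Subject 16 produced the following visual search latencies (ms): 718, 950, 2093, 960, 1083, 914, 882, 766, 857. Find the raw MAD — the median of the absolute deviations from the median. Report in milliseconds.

Sorted: 718, 766, 857, 882, 914, 950, 960, 1083, 2093 → median = 914
|x − 914|: 196, 36, 1179, 46, 169, 0, 32, 148, 57
Sorted deviations: 0, 32, 36, 46, 57, 148, 169, 196, 1179 → MAD = 57

57 ms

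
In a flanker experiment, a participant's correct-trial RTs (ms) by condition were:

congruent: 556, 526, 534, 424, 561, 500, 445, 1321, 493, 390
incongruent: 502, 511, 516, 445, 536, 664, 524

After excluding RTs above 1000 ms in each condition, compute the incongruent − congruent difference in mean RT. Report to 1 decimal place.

36.2 ms

congruent: exclude 1321
M(congruent) = 4429/9 = 492.111
M(incongruent) = 3698/7 = 528.286
Difference = 528.286 − 492.111 = 36.175 ms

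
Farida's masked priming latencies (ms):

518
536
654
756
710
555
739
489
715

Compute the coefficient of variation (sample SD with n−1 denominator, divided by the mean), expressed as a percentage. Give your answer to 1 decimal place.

n = 9, Σ = 5672, M = 630.2222
Σ(x−M)² = 88843.556; s = √(88843.556/8) = 105.3824
CV = 105.3824 / 630.2222 = 0.16721 = 16.721%

16.7%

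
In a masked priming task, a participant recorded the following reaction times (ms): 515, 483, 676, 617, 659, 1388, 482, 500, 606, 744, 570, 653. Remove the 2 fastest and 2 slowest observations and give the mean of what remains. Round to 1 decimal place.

Sorted: 482, 483, 500, 515, 570, 606, 617, 653, 659, 676, 744, 1388
Drop lowest 2 (482, 483) and highest 2 (744, 1388)
Remaining (n=8): Σ = 4796, mean = 4796/8 = 599.500

599.5 ms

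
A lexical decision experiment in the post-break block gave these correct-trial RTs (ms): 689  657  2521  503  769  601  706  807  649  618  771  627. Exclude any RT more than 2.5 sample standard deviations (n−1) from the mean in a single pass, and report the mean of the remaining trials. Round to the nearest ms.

672 ms

n = 12, ΣRT = 9918, M = 826.500
Σ(x−M)² = 3210535.00; s = √(3210535.00/11) = 540.247
Cutoffs: 826.500 ± 2.5·540.247 → [-524.1, 2177.1]
Outside: 2521 → excluded.
Retained (n=11): Σ = 7397, mean = 7397/11 = 672.455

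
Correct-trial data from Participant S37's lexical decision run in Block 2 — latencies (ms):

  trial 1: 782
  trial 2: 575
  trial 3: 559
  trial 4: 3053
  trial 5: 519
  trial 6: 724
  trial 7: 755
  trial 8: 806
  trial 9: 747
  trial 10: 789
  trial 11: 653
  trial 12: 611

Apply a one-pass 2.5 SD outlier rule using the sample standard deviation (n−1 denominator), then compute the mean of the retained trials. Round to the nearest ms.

n = 12, ΣRT = 10573, M = 881.083
Σ(x−M)² = 5253202.92; s = √(5253202.92/11) = 691.060
Cutoffs: 881.083 ± 2.5·691.060 → [-846.6, 2608.7]
Outside: 3053 → excluded.
Retained (n=11): Σ = 7520, mean = 7520/11 = 683.636

684 ms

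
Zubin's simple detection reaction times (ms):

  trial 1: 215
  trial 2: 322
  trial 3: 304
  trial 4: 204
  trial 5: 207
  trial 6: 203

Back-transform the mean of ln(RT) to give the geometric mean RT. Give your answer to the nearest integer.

ln(RT): 5.3706, 5.7746, 5.7170, 5.3181, 5.3327, 5.3132
Mean ln(RT) = 32.8263/6 = 5.47104
Geometric mean = exp(5.47104) = 237.71 ms

238 ms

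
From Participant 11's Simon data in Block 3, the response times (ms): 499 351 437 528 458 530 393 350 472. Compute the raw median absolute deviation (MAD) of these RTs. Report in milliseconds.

65 ms

Sorted: 350, 351, 393, 437, 458, 472, 499, 528, 530 → median = 458
|x − 458|: 41, 107, 21, 70, 0, 72, 65, 108, 14
Sorted deviations: 0, 14, 21, 41, 65, 70, 72, 107, 108 → MAD = 65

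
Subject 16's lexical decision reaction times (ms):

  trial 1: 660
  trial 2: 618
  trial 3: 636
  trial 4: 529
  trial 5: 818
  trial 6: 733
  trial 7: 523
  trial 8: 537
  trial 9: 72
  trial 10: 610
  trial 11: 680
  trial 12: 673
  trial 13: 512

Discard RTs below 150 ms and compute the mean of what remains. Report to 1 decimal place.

627.4 ms

Excluded: 72
Retained (n=12): Σ = 7529
Mean = 7529/12 = 627.4167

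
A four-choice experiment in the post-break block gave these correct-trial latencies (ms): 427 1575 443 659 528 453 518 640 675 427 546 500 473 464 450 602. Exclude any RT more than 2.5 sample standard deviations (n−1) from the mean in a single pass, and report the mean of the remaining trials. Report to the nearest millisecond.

n = 16, ΣRT = 9380, M = 586.250
Σ(x−M)² = 1146375.00; s = √(1146375.00/15) = 276.451
Cutoffs: 586.250 ± 2.5·276.451 → [-104.9, 1277.4]
Outside: 1575 → excluded.
Retained (n=15): Σ = 7805, mean = 7805/15 = 520.333

520 ms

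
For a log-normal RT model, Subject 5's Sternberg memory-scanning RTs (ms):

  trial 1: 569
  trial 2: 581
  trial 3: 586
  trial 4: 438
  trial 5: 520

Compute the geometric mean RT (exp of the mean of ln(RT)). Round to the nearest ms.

ln(RT): 6.3439, 6.3648, 6.3733, 6.0822, 6.2538
Mean ln(RT) = 31.4180/5 = 6.28360
Geometric mean = exp(6.28360) = 535.71 ms

536 ms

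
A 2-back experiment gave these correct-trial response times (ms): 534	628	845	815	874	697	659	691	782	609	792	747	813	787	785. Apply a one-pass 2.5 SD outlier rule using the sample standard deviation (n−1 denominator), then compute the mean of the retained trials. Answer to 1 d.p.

737.2 ms

n = 15, ΣRT = 11058, M = 737.200
Σ(x−M)² = 131520.40; s = √(131520.40/14) = 96.924
Cutoffs: 737.200 ± 2.5·96.924 → [494.9, 979.5]
No RTs fall outside the cutoffs; all 15 retained. Mean = 11058/15 = 737.200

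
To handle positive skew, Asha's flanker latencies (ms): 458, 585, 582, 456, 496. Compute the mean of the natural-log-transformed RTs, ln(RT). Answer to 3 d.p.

ln(RT): 6.1269, 6.3716, 6.3665, 6.1225, 6.2066
Σ ln(RT) = 31.1940
Mean = 31.1940/5 = 6.23880

6.239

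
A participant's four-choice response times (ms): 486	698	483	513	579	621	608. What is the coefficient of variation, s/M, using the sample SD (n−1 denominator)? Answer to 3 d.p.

n = 7, Σ = 3988, M = 569.7143
Σ(x−M)² = 38383.429; s = √(38383.429/6) = 79.9827
CV = 79.9827 / 569.7143 = 0.14039

0.140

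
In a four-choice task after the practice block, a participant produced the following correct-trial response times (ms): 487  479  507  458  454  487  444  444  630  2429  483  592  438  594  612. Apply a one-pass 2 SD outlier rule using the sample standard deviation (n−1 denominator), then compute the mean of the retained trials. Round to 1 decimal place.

507.8 ms

n = 15, ΣRT = 9538, M = 635.867
Σ(x−M)² = 3506001.73; s = √(3506001.73/14) = 500.429
Cutoffs: 635.867 ± 2·500.429 → [-365.0, 1636.7]
Outside: 2429 → excluded.
Retained (n=14): Σ = 7109, mean = 7109/14 = 507.786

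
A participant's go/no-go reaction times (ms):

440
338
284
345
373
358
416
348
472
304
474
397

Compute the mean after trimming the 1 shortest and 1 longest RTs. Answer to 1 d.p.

Sorted: 284, 304, 338, 345, 348, 358, 373, 397, 416, 440, 472, 474
Drop lowest 1 (284) and highest 1 (474)
Remaining (n=10): Σ = 3791, mean = 3791/10 = 379.100

379.1 ms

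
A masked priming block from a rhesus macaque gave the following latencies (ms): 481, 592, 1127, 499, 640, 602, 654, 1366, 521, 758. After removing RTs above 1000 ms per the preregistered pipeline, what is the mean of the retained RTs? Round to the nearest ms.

593 ms

Excluded: 1127, 1366
Retained (n=8): Σ = 4747
Mean = 4747/8 = 593.3750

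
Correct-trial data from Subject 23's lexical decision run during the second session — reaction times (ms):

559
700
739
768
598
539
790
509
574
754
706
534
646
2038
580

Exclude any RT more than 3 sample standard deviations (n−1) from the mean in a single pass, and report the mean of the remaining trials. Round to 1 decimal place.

n = 15, ΣRT = 11034, M = 735.600
Σ(x−M)² = 1941865.60; s = √(1941865.60/14) = 372.431
Cutoffs: 735.600 ± 3·372.431 → [-381.7, 1852.9]
Outside: 2038 → excluded.
Retained (n=14): Σ = 8996, mean = 8996/14 = 642.571

642.6 ms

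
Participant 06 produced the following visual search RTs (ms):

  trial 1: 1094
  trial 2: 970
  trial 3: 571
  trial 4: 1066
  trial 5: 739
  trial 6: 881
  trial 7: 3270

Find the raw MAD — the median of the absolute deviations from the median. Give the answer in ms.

Sorted: 571, 739, 881, 970, 1066, 1094, 3270 → median = 970
|x − 970|: 124, 0, 399, 96, 231, 89, 2300
Sorted deviations: 0, 89, 96, 124, 231, 399, 2300 → MAD = 124

124 ms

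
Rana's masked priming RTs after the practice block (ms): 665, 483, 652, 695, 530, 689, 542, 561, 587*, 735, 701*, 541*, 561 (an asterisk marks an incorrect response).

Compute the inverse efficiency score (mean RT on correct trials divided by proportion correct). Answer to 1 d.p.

Correct trials (n=10): 665, 483, 652, 695, 530, 689, 542, 561, 735, 561
Mean correct RT = 6113/10 = 611.3000 ms
Proportion correct = 10/13
IES = 611.3000 / (10/13) = 794.690 ms

794.7 ms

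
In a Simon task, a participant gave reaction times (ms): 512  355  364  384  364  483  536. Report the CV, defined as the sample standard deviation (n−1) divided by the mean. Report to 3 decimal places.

0.184

n = 7, Σ = 2998, M = 428.2857
Σ(x−M)² = 37201.429; s = √(37201.429/6) = 78.7416
CV = 78.7416 / 428.2857 = 0.18385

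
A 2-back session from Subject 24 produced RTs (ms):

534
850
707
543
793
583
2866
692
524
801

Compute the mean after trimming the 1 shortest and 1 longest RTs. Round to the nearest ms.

688 ms

Sorted: 524, 534, 543, 583, 692, 707, 793, 801, 850, 2866
Drop lowest 1 (524) and highest 1 (2866)
Remaining (n=8): Σ = 5503, mean = 5503/8 = 687.875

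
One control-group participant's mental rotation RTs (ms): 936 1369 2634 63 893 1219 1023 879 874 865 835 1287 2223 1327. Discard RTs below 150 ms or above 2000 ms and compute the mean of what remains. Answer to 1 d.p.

Excluded: 63, 2223, 2634
Retained (n=11): Σ = 11507
Mean = 11507/11 = 1046.0909

1046.1 ms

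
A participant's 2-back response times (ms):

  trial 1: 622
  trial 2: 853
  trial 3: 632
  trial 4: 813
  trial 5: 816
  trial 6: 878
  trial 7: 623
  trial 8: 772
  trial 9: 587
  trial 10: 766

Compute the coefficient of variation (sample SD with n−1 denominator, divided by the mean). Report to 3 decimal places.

0.148

n = 10, Σ = 7362, M = 736.2000
Σ(x−M)² = 107159.600; s = √(107159.600/9) = 109.1175
CV = 109.1175 / 736.2000 = 0.14822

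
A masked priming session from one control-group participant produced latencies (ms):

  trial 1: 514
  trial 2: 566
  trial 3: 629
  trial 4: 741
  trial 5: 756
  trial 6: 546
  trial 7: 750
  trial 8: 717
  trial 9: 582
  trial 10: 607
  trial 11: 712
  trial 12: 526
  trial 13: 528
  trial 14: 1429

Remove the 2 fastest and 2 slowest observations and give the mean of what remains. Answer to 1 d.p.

Sorted: 514, 526, 528, 546, 566, 582, 607, 629, 712, 717, 741, 750, 756, 1429
Drop lowest 2 (514, 526) and highest 2 (756, 1429)
Remaining (n=10): Σ = 6378, mean = 6378/10 = 637.800

637.8 ms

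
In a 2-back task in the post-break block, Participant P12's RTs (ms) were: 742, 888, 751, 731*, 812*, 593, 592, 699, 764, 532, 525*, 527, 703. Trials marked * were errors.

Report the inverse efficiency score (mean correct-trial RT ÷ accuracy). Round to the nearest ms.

Correct trials (n=10): 742, 888, 751, 593, 592, 699, 764, 532, 527, 703
Mean correct RT = 6791/10 = 679.1000 ms
Proportion correct = 10/13
IES = 679.1000 / (10/13) = 882.830 ms

883 ms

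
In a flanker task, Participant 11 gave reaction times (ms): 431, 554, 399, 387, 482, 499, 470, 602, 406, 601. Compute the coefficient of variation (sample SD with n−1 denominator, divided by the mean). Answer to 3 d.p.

0.167

n = 10, Σ = 4831, M = 483.1000
Σ(x−M)² = 58456.900; s = √(58456.900/9) = 80.5929
CV = 80.5929 / 483.1000 = 0.16682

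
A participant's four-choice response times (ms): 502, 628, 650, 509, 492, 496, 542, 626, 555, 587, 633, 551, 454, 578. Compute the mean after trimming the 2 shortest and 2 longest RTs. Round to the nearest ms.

557 ms

Sorted: 454, 492, 496, 502, 509, 542, 551, 555, 578, 587, 626, 628, 633, 650
Drop lowest 2 (454, 492) and highest 2 (633, 650)
Remaining (n=10): Σ = 5574, mean = 5574/10 = 557.400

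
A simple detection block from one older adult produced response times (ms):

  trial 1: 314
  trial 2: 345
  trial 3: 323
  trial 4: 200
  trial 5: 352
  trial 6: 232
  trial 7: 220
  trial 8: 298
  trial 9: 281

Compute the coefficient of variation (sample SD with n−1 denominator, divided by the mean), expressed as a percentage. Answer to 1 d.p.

19.5%

n = 9, Σ = 2565, M = 285.0000
Σ(x−M)² = 24818.000; s = √(24818.000/8) = 55.6978
CV = 55.6978 / 285.0000 = 0.19543 = 19.543%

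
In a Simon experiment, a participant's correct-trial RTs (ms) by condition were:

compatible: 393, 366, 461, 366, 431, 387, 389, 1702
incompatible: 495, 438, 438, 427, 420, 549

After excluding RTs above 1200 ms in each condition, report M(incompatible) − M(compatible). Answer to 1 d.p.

62.2 ms

compatible: exclude 1702
M(compatible) = 2793/7 = 399.000
M(incompatible) = 2767/6 = 461.167
Difference = 461.167 − 399.000 = 62.167 ms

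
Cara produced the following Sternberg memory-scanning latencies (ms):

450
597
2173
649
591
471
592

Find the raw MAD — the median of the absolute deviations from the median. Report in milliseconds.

Sorted: 450, 471, 591, 592, 597, 649, 2173 → median = 592
|x − 592|: 142, 5, 1581, 57, 1, 121, 0
Sorted deviations: 0, 1, 5, 57, 121, 142, 1581 → MAD = 57

57 ms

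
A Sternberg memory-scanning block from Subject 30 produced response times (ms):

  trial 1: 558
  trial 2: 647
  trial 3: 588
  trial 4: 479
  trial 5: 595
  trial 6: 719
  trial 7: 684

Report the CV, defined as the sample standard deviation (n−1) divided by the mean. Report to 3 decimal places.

n = 7, Σ = 4270, M = 610.0000
Σ(x−M)² = 39300.000; s = √(39300.000/6) = 80.9321
CV = 80.9321 / 610.0000 = 0.13268

0.133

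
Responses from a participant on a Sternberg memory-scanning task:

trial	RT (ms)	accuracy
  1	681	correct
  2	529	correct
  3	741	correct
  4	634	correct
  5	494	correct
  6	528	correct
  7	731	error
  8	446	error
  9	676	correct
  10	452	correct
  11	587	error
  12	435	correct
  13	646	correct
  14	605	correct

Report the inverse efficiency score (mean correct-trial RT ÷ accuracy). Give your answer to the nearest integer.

743 ms

Correct trials (n=11): 681, 529, 741, 634, 494, 528, 676, 452, 435, 646, 605
Mean correct RT = 6421/11 = 583.7273 ms
Proportion correct = 11/14
IES = 583.7273 / (11/14) = 742.926 ms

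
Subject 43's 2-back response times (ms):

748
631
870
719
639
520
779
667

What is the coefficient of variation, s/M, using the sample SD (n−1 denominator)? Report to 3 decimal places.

0.153

n = 8, Σ = 5573, M = 696.6250
Σ(x−M)² = 79685.875; s = √(79685.875/7) = 106.6944
CV = 106.6944 / 696.6250 = 0.15316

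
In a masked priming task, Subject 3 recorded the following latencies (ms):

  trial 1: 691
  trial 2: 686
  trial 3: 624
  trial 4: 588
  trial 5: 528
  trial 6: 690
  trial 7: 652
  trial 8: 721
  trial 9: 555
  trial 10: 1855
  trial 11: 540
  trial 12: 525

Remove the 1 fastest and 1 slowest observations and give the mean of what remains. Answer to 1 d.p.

Sorted: 525, 528, 540, 555, 588, 624, 652, 686, 690, 691, 721, 1855
Drop lowest 1 (525) and highest 1 (1855)
Remaining (n=10): Σ = 6275, mean = 6275/10 = 627.500

627.5 ms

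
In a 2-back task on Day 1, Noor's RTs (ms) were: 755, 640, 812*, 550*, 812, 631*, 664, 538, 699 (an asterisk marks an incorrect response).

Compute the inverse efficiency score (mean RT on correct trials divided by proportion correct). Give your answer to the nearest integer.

1027 ms

Correct trials (n=6): 755, 640, 812, 664, 538, 699
Mean correct RT = 4108/6 = 684.6667 ms
Proportion correct = 6/9
IES = 684.6667 / (6/9) = 1027.000 ms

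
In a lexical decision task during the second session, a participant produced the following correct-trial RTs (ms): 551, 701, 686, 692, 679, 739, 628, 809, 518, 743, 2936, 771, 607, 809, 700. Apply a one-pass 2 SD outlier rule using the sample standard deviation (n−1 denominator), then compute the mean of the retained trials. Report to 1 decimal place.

688.1 ms

n = 15, ΣRT = 12569, M = 837.933
Σ(x−M)² = 4816344.93; s = √(4816344.93/14) = 586.536
Cutoffs: 837.933 ± 2·586.536 → [-335.1, 2011.0]
Outside: 2936 → excluded.
Retained (n=14): Σ = 9633, mean = 9633/14 = 688.071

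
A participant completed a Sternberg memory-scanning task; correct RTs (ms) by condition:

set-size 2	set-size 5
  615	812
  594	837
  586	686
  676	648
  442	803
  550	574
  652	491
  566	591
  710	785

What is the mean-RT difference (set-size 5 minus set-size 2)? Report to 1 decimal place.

M(set-size 2) = 5391/9 = 599.000
M(set-size 5) = 6227/9 = 691.889
Difference = 691.889 − 599.000 = 92.889 ms

92.9 ms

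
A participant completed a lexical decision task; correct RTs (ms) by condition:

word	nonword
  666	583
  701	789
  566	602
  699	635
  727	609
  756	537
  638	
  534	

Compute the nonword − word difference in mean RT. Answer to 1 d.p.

M(word) = 5287/8 = 660.875
M(nonword) = 3755/6 = 625.833
Difference = 625.833 − 660.875 = -35.042 ms

-35.0 ms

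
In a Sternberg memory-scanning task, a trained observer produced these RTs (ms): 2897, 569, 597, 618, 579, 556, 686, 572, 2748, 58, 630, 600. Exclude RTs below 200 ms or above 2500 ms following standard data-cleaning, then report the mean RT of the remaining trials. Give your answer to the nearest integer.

601 ms

Excluded: 58, 2748, 2897
Retained (n=9): Σ = 5407
Mean = 5407/9 = 600.7778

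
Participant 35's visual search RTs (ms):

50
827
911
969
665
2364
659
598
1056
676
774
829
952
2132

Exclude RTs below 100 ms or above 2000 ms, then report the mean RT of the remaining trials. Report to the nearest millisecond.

811 ms

Excluded: 50, 2132, 2364
Retained (n=11): Σ = 8916
Mean = 8916/11 = 810.5455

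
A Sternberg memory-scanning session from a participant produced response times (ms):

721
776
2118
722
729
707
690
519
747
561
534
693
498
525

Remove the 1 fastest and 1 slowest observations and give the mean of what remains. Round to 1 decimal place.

660.3 ms

Sorted: 498, 519, 525, 534, 561, 690, 693, 707, 721, 722, 729, 747, 776, 2118
Drop lowest 1 (498) and highest 1 (2118)
Remaining (n=12): Σ = 7924, mean = 7924/12 = 660.333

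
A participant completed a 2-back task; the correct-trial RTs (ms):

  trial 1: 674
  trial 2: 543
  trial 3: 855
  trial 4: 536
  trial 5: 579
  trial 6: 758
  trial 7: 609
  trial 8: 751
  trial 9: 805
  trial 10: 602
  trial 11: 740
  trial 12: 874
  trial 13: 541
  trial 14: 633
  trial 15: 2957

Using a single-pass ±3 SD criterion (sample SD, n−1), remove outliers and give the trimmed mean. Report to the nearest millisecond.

n = 15, ΣRT = 12457, M = 830.467
Σ(x−M)² = 5026133.73; s = √(5026133.73/14) = 599.174
Cutoffs: 830.467 ± 3·599.174 → [-967.1, 2628.0]
Outside: 2957 → excluded.
Retained (n=14): Σ = 9500, mean = 9500/14 = 678.571

679 ms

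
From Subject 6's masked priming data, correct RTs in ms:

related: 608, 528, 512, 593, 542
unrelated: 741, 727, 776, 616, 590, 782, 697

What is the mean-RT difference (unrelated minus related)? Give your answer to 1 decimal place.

M(related) = 2783/5 = 556.600
M(unrelated) = 4929/7 = 704.143
Difference = 704.143 − 556.600 = 147.543 ms

147.5 ms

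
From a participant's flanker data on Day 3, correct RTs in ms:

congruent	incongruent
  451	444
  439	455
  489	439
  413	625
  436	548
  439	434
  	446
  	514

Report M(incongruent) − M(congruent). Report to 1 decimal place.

43.6 ms

M(congruent) = 2667/6 = 444.500
M(incongruent) = 3905/8 = 488.125
Difference = 488.125 − 444.500 = 43.625 ms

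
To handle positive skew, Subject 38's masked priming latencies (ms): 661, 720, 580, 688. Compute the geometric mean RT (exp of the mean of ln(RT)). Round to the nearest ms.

ln(RT): 6.4938, 6.5793, 6.3630, 6.5338
Mean ln(RT) = 25.9698/4 = 6.49246
Geometric mean = exp(6.49246) = 660.14 ms

660 ms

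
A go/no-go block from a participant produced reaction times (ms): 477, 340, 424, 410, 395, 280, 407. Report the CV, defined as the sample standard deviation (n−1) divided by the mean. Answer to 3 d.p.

0.162

n = 7, Σ = 2733, M = 390.4286
Σ(x−M)² = 24037.714; s = √(24037.714/6) = 63.2952
CV = 63.2952 / 390.4286 = 0.16212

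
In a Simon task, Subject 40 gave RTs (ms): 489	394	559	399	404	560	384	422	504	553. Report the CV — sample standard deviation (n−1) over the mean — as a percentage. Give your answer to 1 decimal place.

n = 10, Σ = 4668, M = 466.8000
Σ(x−M)² = 49197.600; s = √(49197.600/9) = 73.9351
CV = 73.9351 / 466.8000 = 0.15839 = 15.839%

15.8%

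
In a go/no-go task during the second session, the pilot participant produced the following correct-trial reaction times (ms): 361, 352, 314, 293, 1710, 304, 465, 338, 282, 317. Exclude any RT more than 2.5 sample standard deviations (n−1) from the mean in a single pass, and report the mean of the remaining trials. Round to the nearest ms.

n = 10, ΣRT = 4736, M = 473.600
Σ(x−M)² = 1722698.40; s = √(1722698.40/9) = 437.505
Cutoffs: 473.600 ± 2.5·437.505 → [-620.2, 1567.4]
Outside: 1710 → excluded.
Retained (n=9): Σ = 3026, mean = 3026/9 = 336.222

336 ms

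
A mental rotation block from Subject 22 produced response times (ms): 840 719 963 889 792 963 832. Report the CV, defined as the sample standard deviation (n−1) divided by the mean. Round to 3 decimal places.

n = 7, Σ = 5998, M = 856.8571
Σ(x−M)² = 47678.857; s = √(47678.857/6) = 89.1430
CV = 89.1430 / 856.8571 = 0.10403

0.104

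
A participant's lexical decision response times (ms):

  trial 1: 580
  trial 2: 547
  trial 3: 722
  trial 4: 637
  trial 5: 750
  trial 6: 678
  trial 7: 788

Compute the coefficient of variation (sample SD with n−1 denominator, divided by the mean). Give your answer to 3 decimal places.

n = 7, Σ = 4702, M = 671.7143
Σ(x−M)² = 47389.429; s = √(47389.429/6) = 88.8720
CV = 88.8720 / 671.7143 = 0.13231

0.132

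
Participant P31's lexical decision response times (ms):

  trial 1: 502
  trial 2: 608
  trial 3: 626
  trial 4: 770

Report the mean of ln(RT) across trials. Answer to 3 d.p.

6.429

ln(RT): 6.2186, 6.4102, 6.4394, 6.6464
Σ ln(RT) = 25.7145
Mean = 25.7145/4 = 6.42863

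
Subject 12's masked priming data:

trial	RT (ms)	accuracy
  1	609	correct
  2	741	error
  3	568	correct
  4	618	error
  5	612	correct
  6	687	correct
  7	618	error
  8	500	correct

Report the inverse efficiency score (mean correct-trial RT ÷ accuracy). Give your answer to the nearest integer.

Correct trials (n=5): 609, 568, 612, 687, 500
Mean correct RT = 2976/5 = 595.2000 ms
Proportion correct = 5/8
IES = 595.2000 / (5/8) = 952.320 ms

952 ms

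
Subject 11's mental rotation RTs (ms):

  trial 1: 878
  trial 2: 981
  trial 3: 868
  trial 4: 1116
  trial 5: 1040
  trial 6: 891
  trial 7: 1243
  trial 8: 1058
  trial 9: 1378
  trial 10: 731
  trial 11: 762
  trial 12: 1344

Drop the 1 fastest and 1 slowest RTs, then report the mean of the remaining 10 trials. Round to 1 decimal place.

Sorted: 731, 762, 868, 878, 891, 981, 1040, 1058, 1116, 1243, 1344, 1378
Drop lowest 1 (731) and highest 1 (1378)
Remaining (n=10): Σ = 10181, mean = 10181/10 = 1018.100

1018.1 ms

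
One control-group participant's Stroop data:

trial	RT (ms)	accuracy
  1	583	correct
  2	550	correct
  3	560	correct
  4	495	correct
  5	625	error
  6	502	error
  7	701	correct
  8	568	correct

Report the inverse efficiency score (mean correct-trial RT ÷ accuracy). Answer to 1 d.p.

Correct trials (n=6): 583, 550, 560, 495, 701, 568
Mean correct RT = 3457/6 = 576.1667 ms
Proportion correct = 6/8
IES = 576.1667 / (6/8) = 768.222 ms

768.2 ms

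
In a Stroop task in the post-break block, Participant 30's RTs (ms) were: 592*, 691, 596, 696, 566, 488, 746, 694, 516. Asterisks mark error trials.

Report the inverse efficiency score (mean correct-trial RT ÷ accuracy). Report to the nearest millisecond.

702 ms

Correct trials (n=8): 691, 596, 696, 566, 488, 746, 694, 516
Mean correct RT = 4993/8 = 624.1250 ms
Proportion correct = 8/9
IES = 624.1250 / (8/9) = 702.141 ms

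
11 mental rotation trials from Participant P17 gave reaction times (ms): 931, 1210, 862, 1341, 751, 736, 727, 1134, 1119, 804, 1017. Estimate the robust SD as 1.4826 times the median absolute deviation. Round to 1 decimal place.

Sorted: 727, 736, 751, 804, 862, 931, 1017, 1119, 1134, 1210, 1341 → median = 931
|x − 931| sorted: 0, 69, 86, 127, 180, 188, 195, 203, 204, 279, 410 → MAD = 188
Robust SD ≈ 1.4826 × 188 = 278.729

278.7 ms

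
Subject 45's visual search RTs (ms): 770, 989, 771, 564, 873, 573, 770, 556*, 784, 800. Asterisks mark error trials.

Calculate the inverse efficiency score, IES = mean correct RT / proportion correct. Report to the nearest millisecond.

Correct trials (n=9): 770, 989, 771, 564, 873, 573, 770, 784, 800
Mean correct RT = 6894/9 = 766.0000 ms
Proportion correct = 9/10
IES = 766.0000 / (9/10) = 851.111 ms

851 ms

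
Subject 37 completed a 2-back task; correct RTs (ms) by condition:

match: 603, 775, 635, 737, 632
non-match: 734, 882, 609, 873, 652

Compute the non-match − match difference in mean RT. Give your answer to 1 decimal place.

M(match) = 3382/5 = 676.400
M(non-match) = 3750/5 = 750.000
Difference = 750.000 − 676.400 = 73.600 ms

73.6 ms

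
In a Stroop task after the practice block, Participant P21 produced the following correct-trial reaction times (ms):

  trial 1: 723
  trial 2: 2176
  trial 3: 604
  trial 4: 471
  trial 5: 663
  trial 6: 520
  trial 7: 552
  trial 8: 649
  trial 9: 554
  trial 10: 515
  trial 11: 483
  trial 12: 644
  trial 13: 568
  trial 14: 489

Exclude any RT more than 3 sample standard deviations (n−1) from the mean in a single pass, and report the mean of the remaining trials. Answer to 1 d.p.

571.9 ms

n = 14, ΣRT = 9611, M = 686.500
Σ(x−M)² = 2464195.50; s = √(2464195.50/13) = 435.377
Cutoffs: 686.500 ± 3·435.377 → [-619.6, 1992.6]
Outside: 2176 → excluded.
Retained (n=13): Σ = 7435, mean = 7435/13 = 571.923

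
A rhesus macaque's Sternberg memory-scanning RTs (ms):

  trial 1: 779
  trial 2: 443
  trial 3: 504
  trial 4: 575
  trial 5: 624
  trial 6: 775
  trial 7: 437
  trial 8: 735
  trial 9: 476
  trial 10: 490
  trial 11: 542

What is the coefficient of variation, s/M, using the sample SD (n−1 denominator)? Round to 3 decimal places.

0.224

n = 11, Σ = 6380, M = 580.0000
Σ(x−M)² = 168966.000; s = √(168966.000/10) = 129.9869
CV = 129.9869 / 580.0000 = 0.22412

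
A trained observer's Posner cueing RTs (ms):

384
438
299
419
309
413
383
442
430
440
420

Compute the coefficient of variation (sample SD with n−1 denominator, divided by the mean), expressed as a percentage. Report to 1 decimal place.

12.7%

n = 11, Σ = 4377, M = 397.9091
Σ(x−M)² = 25616.909; s = √(25616.909/10) = 50.6131
CV = 50.6131 / 397.9091 = 0.12720 = 12.720%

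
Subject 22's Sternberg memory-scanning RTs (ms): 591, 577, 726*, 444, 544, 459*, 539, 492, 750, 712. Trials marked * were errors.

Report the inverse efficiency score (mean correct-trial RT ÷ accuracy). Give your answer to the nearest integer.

Correct trials (n=8): 591, 577, 444, 544, 539, 492, 750, 712
Mean correct RT = 4649/8 = 581.1250 ms
Proportion correct = 8/10
IES = 581.1250 / (8/10) = 726.406 ms

726 ms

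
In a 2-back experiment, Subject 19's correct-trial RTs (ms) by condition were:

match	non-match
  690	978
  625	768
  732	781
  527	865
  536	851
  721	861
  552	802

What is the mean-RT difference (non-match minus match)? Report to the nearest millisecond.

218 ms

M(match) = 4383/7 = 626.143
M(non-match) = 5906/7 = 843.714
Difference = 843.714 − 626.143 = 217.571 ms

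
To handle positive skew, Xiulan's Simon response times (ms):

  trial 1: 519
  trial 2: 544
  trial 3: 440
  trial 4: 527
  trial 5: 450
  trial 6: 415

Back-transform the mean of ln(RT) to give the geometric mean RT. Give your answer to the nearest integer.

ln(RT): 6.2519, 6.2989, 6.0868, 6.2672, 6.1092, 6.0283
Mean ln(RT) = 37.0424/6 = 6.17373
Geometric mean = exp(6.17373) = 479.97 ms

480 ms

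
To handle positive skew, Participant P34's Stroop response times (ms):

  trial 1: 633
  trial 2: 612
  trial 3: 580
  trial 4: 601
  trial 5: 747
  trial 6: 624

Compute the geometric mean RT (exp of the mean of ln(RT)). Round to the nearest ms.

631 ms

ln(RT): 6.4505, 6.4167, 6.3630, 6.3986, 6.6161, 6.4362
Mean ln(RT) = 38.6810/6 = 6.44684
Geometric mean = exp(6.44684) = 630.71 ms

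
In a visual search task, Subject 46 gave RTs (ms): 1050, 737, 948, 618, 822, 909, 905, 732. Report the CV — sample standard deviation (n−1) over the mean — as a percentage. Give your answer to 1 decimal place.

n = 8, Σ = 6721, M = 840.1250
Σ(x−M)² = 136630.875; s = √(136630.875/7) = 139.7093
CV = 139.7093 / 840.1250 = 0.16630 = 16.630%

16.6%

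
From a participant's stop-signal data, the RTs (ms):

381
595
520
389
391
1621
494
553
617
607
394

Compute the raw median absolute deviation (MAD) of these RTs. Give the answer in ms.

97 ms

Sorted: 381, 389, 391, 394, 494, 520, 553, 595, 607, 617, 1621 → median = 520
|x − 520|: 139, 75, 0, 131, 129, 1101, 26, 33, 97, 87, 126
Sorted deviations: 0, 26, 33, 75, 87, 97, 126, 129, 131, 139, 1101 → MAD = 97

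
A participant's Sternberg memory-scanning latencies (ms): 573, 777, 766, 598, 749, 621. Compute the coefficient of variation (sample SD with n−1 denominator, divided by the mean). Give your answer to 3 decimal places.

0.137

n = 6, Σ = 4084, M = 680.6667
Σ(x−M)² = 43217.333; s = √(43217.333/5) = 92.9702
CV = 92.9702 / 680.6667 = 0.13659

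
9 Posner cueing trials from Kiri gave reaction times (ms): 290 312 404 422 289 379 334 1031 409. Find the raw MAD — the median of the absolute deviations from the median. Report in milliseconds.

45 ms

Sorted: 289, 290, 312, 334, 379, 404, 409, 422, 1031 → median = 379
|x − 379|: 89, 67, 25, 43, 90, 0, 45, 652, 30
Sorted deviations: 0, 25, 30, 43, 45, 67, 89, 90, 652 → MAD = 45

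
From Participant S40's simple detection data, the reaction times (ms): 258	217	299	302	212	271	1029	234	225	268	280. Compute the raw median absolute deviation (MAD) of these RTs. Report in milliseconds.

Sorted: 212, 217, 225, 234, 258, 268, 271, 280, 299, 302, 1029 → median = 268
|x − 268|: 10, 51, 31, 34, 56, 3, 761, 34, 43, 0, 12
Sorted deviations: 0, 3, 10, 12, 31, 34, 34, 43, 51, 56, 761 → MAD = 34

34 ms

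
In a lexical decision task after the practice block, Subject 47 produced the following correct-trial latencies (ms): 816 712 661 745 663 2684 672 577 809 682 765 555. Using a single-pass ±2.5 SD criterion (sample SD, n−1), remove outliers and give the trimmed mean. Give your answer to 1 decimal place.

696.1 ms

n = 12, ΣRT = 10341, M = 861.750
Σ(x−M)² = 3694182.25; s = √(3694182.25/11) = 579.513
Cutoffs: 861.750 ± 2.5·579.513 → [-587.0, 2310.5]
Outside: 2684 → excluded.
Retained (n=11): Σ = 7657, mean = 7657/11 = 696.091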